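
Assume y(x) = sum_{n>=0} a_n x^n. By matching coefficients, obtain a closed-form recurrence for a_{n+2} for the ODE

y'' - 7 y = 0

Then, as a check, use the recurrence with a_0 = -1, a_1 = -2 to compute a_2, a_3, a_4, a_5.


Substitute y = sum_n a_n x^n into y'' + (const) y = 0.
y''(x) = sum_{n>=0} (n+2)(n+1) a_{n+2} x^n.
The ODE becomes sum_n [(n+2)(n+1) a_{n+2} - 7 a_n] x^n = 0.
Setting each coefficient to zero gives the recurrence:
  (n+2)(n+1) a_{n+2} - 7 a_n = 0,
  a_{n+2} = 7 / ((n+1)(n+2)) a_n.

Check with a_0 = -1, a_1 = -2 (apply the recurrence for n = 0, 1, 2, 3): a_0 = -1, a_1 = -2, a_2 = -7/2, a_3 = -7/3, a_4 = -49/24, a_5 = -49/60.

a_{n+2} = 7/((n+1)(n+2)) * a_n; check: a_0 = -1, a_1 = -2, a_2 = -7/2, a_3 = -7/3, a_4 = -49/24, a_5 = -49/60


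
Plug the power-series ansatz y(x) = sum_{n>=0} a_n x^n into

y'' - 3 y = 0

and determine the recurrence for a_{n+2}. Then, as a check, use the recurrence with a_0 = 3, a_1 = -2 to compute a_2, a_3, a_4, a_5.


Substitute y = sum_n a_n x^n into y'' + (const) y = 0.
y''(x) = sum_{n>=0} (n+2)(n+1) a_{n+2} x^n.
The ODE becomes sum_n [(n+2)(n+1) a_{n+2} - 3 a_n] x^n = 0.
Setting each coefficient to zero gives the recurrence:
  (n+2)(n+1) a_{n+2} - 3 a_n = 0,
  a_{n+2} = 3 / ((n+1)(n+2)) a_n.

Check with a_0 = 3, a_1 = -2 (apply the recurrence for n = 0, 1, 2, 3): a_0 = 3, a_1 = -2, a_2 = 9/2, a_3 = -1, a_4 = 9/8, a_5 = -3/20.

a_{n+2} = 3/((n+1)(n+2)) * a_n; check: a_0 = 3, a_1 = -2, a_2 = 9/2, a_3 = -1, a_4 = 9/8, a_5 = -3/20


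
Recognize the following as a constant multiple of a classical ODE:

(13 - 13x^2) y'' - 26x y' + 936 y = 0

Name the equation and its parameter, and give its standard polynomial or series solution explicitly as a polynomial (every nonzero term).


All three coefficients share the factor 13; dividing through by 13 gives  (1 - x^2) y'' - 2x y' + 72 y = 0.
This matches the Legendre equation (1 - x^2) y'' - 2x y' + n(n+1) y = 0 (note the -2x y' term) with n(n+1) = 72, so n = 8; the polynomial solution is P_8(x).
With y = sum_k a_k x^k, matching x^k gives (k+2)(k+1) a_{k+2} = [k(k+1) - n(n+1)] a_k = (k - 8)(k + 9) a_k. The right side vanishes at k = 8, so the series with the parity of 8 terminates at degree 8.
Standard normalization (P_n(1) = 1): leading coefficient (2n)!/(2^n (n!)^2) = 20922789888000/(256*1625702400) = 6435/128, so a_8 = 6435/128. Work downward with a_k = (k+1)(k+2) a_{k+2} / ((k - 8)(k + 9)):
  a_6 = (7)(8)(6435/128) / ((6 - 8)(6 + 9)) = (45045/16)/(-30) = -3003/32
  a_4 = (5)(6)(-3003/32) / ((4 - 8)(4 + 9)) = (-45045/16)/(-52) = 3465/64
  a_2 = (3)(4)(3465/64) / ((2 - 8)(2 + 9)) = (10395/16)/(-66) = -315/32
  a_0 = (1)(2)(-315/32) / ((0 - 8)(0 + 9)) = (-315/16)/(-72) = 35/128
Hence P_8(x) = 6435 x^8/128 - 3003 x^6/32 + 3465 x^4/64 - 315 x^2/32 + 35/128.

P_8(x); series = 6435 x^8/128 - 3003 x^6/32 + 3465 x^4/64 - 315 x^2/32 + 35/128


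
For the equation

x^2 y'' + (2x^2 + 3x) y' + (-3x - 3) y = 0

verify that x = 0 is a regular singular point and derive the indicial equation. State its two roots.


Divide by x^2 to reach normal form y'' + P_1(x) y' + P_2(x) y = 0 with P_1(x) = 2 + 3/x and P_2(x) = -3/x - 3/x^2.
x = 0 is a singular point because the y'-coefficient 2 + 3/x has a pole at x = 0 and the y-coefficient -3/x - 3/x^2 has a pole at x = 0.
It is a regular singular point because x P_1(x) = p(x) = 2x + 3 and x^2 P_2(x) = q(x) = -3x - 3 are polynomials, hence analytic at x = 0.
p(0) = 3,  q(0) = -3.
Indicial equation: r(r-1) + p(0) r + q(0) = 0, i.e. r^2 + (p(0) - 1) r + q(0) = 0, i.e. r^2 + 2 r - 3 = 0.
Discriminant: (2)^2 - 4(-3) = 16, so r = (-2 ± 4)/2.
Solving: r_1 = 1, r_2 = -3.

indicial: r^2 + 2 r - 3 = 0; roots r_1 = 1, r_2 = -3


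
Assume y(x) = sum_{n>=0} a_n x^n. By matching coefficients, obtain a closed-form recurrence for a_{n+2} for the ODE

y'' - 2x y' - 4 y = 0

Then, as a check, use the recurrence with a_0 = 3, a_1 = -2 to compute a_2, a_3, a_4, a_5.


Substitute y = sum_n a_n x^n.
y''(x) has coefficient (n+2)(n+1) a_{n+2} at x^n;
-2 x y'(x) has coefficient -2 n a_n at x^n (shift);
-4 y(x) has coefficient -4 a_n at x^n.
Matching x^n: (n+2)(n+1) a_{n+2} + (-2n - 4) a_n = 0.
Thus a_{n+2} = (2n + 4) / ((n+1)(n+2)) * a_n.

Check with a_0 = 3, a_1 = -2 (apply the recurrence for n = 0, 1, 2, 3): a_0 = 3, a_1 = -2, a_2 = 6, a_3 = -2, a_4 = 4, a_5 = -1.

a_(n+2) = (2n + 4) / ((n+1)(n+2)) * a_n; check: a_0 = 3, a_1 = -2, a_2 = 6, a_3 = -2, a_4 = 4, a_5 = -1


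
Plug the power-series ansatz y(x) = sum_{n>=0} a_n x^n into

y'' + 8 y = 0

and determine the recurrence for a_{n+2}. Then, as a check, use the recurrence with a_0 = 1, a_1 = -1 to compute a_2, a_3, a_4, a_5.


Substitute y = sum_n a_n x^n into y'' + (const) y = 0.
y''(x) = sum_{n>=0} (n+2)(n+1) a_{n+2} x^n.
The ODE becomes sum_n [(n+2)(n+1) a_{n+2} + 8 a_n] x^n = 0.
Setting each coefficient to zero gives the recurrence:
  (n+2)(n+1) a_{n+2} + 8 a_n = 0,
  a_{n+2} = -8 / ((n+1)(n+2)) a_n.

Check with a_0 = 1, a_1 = -1 (apply the recurrence for n = 0, 1, 2, 3): a_0 = 1, a_1 = -1, a_2 = -4, a_3 = 4/3, a_4 = 8/3, a_5 = -8/15.

a_{n+2} = -8/((n+1)(n+2)) * a_n; check: a_0 = 1, a_1 = -1, a_2 = -4, a_3 = 4/3, a_4 = 8/3, a_5 = -8/15


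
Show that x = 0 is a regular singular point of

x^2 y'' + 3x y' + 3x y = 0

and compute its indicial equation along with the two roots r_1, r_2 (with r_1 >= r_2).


Divide by x^2 to reach normal form y'' + P_1(x) y' + P_2(x) y = 0 with P_1(x) = 3/x and P_2(x) = 3/x.
x = 0 is a singular point because the y'-coefficient 3/x has a pole at x = 0 and the y-coefficient 3/x has a pole at x = 0.
It is a regular singular point because x P_1(x) = p(x) = 3 and x^2 P_2(x) = q(x) = 3x are polynomials, hence analytic at x = 0.
p(0) = 3,  q(0) = 0.
Indicial equation: r(r-1) + p(0) r + q(0) = 0, i.e. r^2 + (p(0) - 1) r + q(0) = 0, i.e. r^2 + 2 r = 0.
Discriminant: (2)^2 - 4(0) = 4, so r = (-2 ± 2)/2.
Solving: r_1 = 0, r_2 = -2.

indicial: r^2 + 2 r = 0; roots r_1 = 0, r_2 = -2


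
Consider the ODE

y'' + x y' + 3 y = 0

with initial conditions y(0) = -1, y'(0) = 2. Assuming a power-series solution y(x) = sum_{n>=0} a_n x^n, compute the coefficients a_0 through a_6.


Ansatz: y(x) = sum_{n>=0} a_n x^n, so y'(x) = sum_{n>=1} n a_n x^(n-1) and y''(x) = sum_{n>=2} n(n-1) a_n x^(n-2).
Substitute into P(x) y'' + Q(x) y' + R(x) y = 0 with P(x) = 1, Q(x) = x, R(x) = 3, and match powers of x.
Initial conditions: a_0 = -1, a_1 = 2.
Setting the coefficient of each power of x to zero and solving order by order (substituting the coefficients already found):
  x^0: 2 a_2 + 3 a_0 = 0  ->  2 a_2 = -3 a_0 = 3  ->  a_2 = 3/2
  x^1: 6 a_3 + 4 a_1 = 0  ->  6 a_3 = -4 a_1 = -8  ->  a_3 = -4/3
  x^2: 12 a_4 + 5 a_2 = 0  ->  12 a_4 = -5 a_2 = -15/2  ->  a_4 = -5/8
  x^3: 20 a_5 + 6 a_3 = 0  ->  20 a_5 = -6 a_3 = 8  ->  a_5 = 2/5
  x^4: 30 a_6 + 7 a_4 = 0  ->  30 a_6 = -7 a_4 = 35/8  ->  a_6 = 7/48
Truncated series: y(x) = -1 + 2 x + (3/2) x^2 - (4/3) x^3 - (5/8) x^4 + (2/5) x^5 + (7/48) x^6 + O(x^7).

a_0 = -1; a_1 = 2; a_2 = 3/2; a_3 = -4/3; a_4 = -5/8; a_5 = 2/5; a_6 = 7/48


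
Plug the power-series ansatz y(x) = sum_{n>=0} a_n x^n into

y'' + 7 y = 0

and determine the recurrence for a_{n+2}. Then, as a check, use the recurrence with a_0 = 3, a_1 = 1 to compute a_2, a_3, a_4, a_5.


Substitute y = sum_n a_n x^n into y'' + (const) y = 0.
y''(x) = sum_{n>=0} (n+2)(n+1) a_{n+2} x^n.
The ODE becomes sum_n [(n+2)(n+1) a_{n+2} + 7 a_n] x^n = 0.
Setting each coefficient to zero gives the recurrence:
  (n+2)(n+1) a_{n+2} + 7 a_n = 0,
  a_{n+2} = -7 / ((n+1)(n+2)) a_n.

Check with a_0 = 3, a_1 = 1 (apply the recurrence for n = 0, 1, 2, 3): a_0 = 3, a_1 = 1, a_2 = -21/2, a_3 = -7/6, a_4 = 49/8, a_5 = 49/120.

a_{n+2} = -7/((n+1)(n+2)) * a_n; check: a_0 = 3, a_1 = 1, a_2 = -21/2, a_3 = -7/6, a_4 = 49/8, a_5 = 49/120


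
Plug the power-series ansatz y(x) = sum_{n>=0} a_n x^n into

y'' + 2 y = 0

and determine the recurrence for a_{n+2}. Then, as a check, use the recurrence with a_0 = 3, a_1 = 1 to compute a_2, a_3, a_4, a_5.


Substitute y = sum_n a_n x^n into y'' + (const) y = 0.
y''(x) = sum_{n>=0} (n+2)(n+1) a_{n+2} x^n.
The ODE becomes sum_n [(n+2)(n+1) a_{n+2} + 2 a_n] x^n = 0.
Setting each coefficient to zero gives the recurrence:
  (n+2)(n+1) a_{n+2} + 2 a_n = 0,
  a_{n+2} = -2 / ((n+1)(n+2)) a_n.

Check with a_0 = 3, a_1 = 1 (apply the recurrence for n = 0, 1, 2, 3): a_0 = 3, a_1 = 1, a_2 = -3, a_3 = -1/3, a_4 = 1/2, a_5 = 1/30.

a_{n+2} = -2/((n+1)(n+2)) * a_n; check: a_0 = 3, a_1 = 1, a_2 = -3, a_3 = -1/3, a_4 = 1/2, a_5 = 1/30


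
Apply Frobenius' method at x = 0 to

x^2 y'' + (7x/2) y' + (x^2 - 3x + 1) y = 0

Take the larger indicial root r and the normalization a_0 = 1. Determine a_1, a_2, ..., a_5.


Write in Frobenius form y'' + (p(x)/x) y' + (q(x)/x^2) y = 0:
  p(x) = 7/2,  q(x) = x^2 - 3x + 1.
Indicial equation: r(r-1) + (7/2) r + (1) = 0 -> roots r_1 = -1/2, r_2 = -2.
Take r = r_1 = -1/2. Let y(x) = x^r sum_{n>=0} a_n x^n with a_0 = 1.
Substitute y = x^r sum a_n x^n and match x^{r+n}. The recurrence is
  D(n) a_n - 3 a_{n-1} + 1 a_{n-2} = 0,  where D(n) = (r+n)(r+n-1) + (7/2)(r+n) + (1).
  a_n = [3 a_{n-1} - 1 a_{n-2}] / D(n).
Since the indicial polynomial factors as (r - r_1)(r - r_2), D(n) = (r_1 + n - r_1)(r_1 + n - r_2) = n(n + 3/2).
Evaluating step by step (a_0 = 1):
  n = 1: D(1) = 1(1 + 3/2) = 5/2; numerator = 3(1) = 3; a_1 = (3)/(5/2) = 6/5
  n = 2: D(2) = 2(2 + 3/2) = 7; numerator = 3(6/5) - 1(1) = 13/5; a_2 = (13/5)/(7) = 13/35
  n = 3: D(3) = 3(3 + 3/2) = 27/2; numerator = 3(13/35) - 1(6/5) = -3/35; a_3 = (-3/35)/(27/2) = -2/315
  n = 4: D(4) = 4(4 + 3/2) = 22; numerator = 3(-2/315) - 1(13/35) = -41/105; a_4 = (-41/105)/(22) = -41/2310
  n = 5: D(5) = 5(5 + 3/2) = 65/2; numerator = 3(-41/2310) - 1(-2/315) = -65/1386; a_5 = (-65/1386)/(65/2) = -1/693

r = -1/2; a_0 = 1; a_1 = 6/5; a_2 = 13/35; a_3 = -2/315; a_4 = -41/2310; a_5 = -1/693


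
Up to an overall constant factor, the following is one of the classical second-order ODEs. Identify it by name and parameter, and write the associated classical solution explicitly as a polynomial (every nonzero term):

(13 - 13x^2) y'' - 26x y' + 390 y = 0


All three coefficients share the factor 13; dividing through by 13 gives  (1 - x^2) y'' - 2x y' + 30 y = 0.
This matches the Legendre equation (1 - x^2) y'' - 2x y' + n(n+1) y = 0 (note the -2x y' term) with n(n+1) = 30, so n = 5; the polynomial solution is P_5(x).
With y = sum_k a_k x^k, matching x^k gives (k+2)(k+1) a_{k+2} = [k(k+1) - n(n+1)] a_k = (k - 5)(k + 6) a_k. The right side vanishes at k = 5, so the series with the parity of 5 terminates at degree 5.
Standard normalization (P_n(1) = 1): leading coefficient (2n)!/(2^n (n!)^2) = 3628800/(32*14400) = 63/8, so a_5 = 63/8. Work downward with a_k = (k+1)(k+2) a_{k+2} / ((k - 5)(k + 6)):
  a_3 = (4)(5)(63/8) / ((3 - 5)(3 + 6)) = (315/2)/(-18) = -35/4
  a_1 = (2)(3)(-35/4) / ((1 - 5)(1 + 6)) = (-105/2)/(-28) = 15/8
Hence P_5(x) = 63 x^5/8 - 35 x^3/4 + 15 x/8.

P_5(x); series = 63 x^5/8 - 35 x^3/4 + 15 x/8


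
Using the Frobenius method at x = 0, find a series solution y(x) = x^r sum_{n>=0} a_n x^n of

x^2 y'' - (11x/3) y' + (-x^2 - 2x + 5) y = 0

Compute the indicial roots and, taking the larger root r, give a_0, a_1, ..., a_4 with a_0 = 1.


Write in Frobenius form y'' + (p(x)/x) y' + (q(x)/x^2) y = 0:
  p(x) = -11/3,  q(x) = -x^2 - 2x + 5.
Indicial equation: r(r-1) + (-11/3) r + (5) = 0 -> roots r_1 = 3, r_2 = 5/3.
Take r = r_1 = 3. Let y(x) = x^r sum_{n>=0} a_n x^n with a_0 = 1.
Substitute y = x^r sum a_n x^n and match x^{r+n}. The recurrence is
  D(n) a_n - 2 a_{n-1} - 1 a_{n-2} = 0,  where D(n) = (r+n)(r+n-1) + (-11/3)(r+n) + (5).
  a_n = [2 a_{n-1} + 1 a_{n-2}] / D(n).
Since the indicial polynomial factors as (r - r_1)(r - r_2), D(n) = (r_1 + n - r_1)(r_1 + n - r_2) = n(n + 4/3).
Evaluating step by step (a_0 = 1):
  n = 1: D(1) = 1(1 + 4/3) = 7/3; numerator = 2(1) = 2; a_1 = (2)/(7/3) = 6/7
  n = 2: D(2) = 2(2 + 4/3) = 20/3; numerator = 2(6/7) + 1(1) = 19/7; a_2 = (19/7)/(20/3) = 57/140
  n = 3: D(3) = 3(3 + 4/3) = 13; numerator = 2(57/140) + 1(6/7) = 117/70; a_3 = (117/70)/(13) = 9/70
  n = 4: D(4) = 4(4 + 4/3) = 64/3; numerator = 2(9/70) + 1(57/140) = 93/140; a_4 = (93/140)/(64/3) = 279/8960

r = 3; a_0 = 1; a_1 = 6/7; a_2 = 57/140; a_3 = 9/70; a_4 = 279/8960


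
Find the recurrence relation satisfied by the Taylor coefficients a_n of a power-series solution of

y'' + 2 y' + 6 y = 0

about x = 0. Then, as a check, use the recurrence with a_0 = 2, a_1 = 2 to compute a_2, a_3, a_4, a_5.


Substitute y = sum_n a_n x^n.
y''(x) has coefficient (n+2)(n+1) a_{n+2} at x^n;
2 y'(x) has coefficient 2 (n+1) a_{n+1} at x^n;
6 y(x) has coefficient 6 a_n at x^n.
Matching x^n: (n+2)(n+1) a_{n+2} + 2 (n+1) a_{n+1} + 6 a_n = 0.
Thus a_{n+2} = [-2 (n+1) a_{n+1} - 6 a_n] / ((n+1)(n+2)).

Check with a_0 = 2, a_1 = 2 (apply the recurrence for n = 0, 1, 2, 3): a_0 = 2, a_1 = 2, a_2 = -8, a_3 = 10/3, a_4 = 7/3, a_5 = -29/15.

a_(n+2) = [-2 (n+1) a_(n+1) - 6 a_n] / ((n+1)(n+2)); check: a_0 = 2, a_1 = 2, a_2 = -8, a_3 = 10/3, a_4 = 7/3, a_5 = -29/15


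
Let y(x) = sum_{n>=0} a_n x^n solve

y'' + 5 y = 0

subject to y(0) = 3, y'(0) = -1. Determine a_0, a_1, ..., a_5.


Ansatz: y(x) = sum_{n>=0} a_n x^n, so y'(x) = sum_{n>=1} n a_n x^(n-1) and y''(x) = sum_{n>=2} n(n-1) a_n x^(n-2).
Substitute into P(x) y'' + Q(x) y' + R(x) y = 0 with P(x) = 1, Q(x) = 0, R(x) = 5, and match powers of x.
Initial conditions: a_0 = 3, a_1 = -1.
Setting the coefficient of each power of x to zero and solving order by order (substituting the coefficients already found):
  x^0: 2 a_2 + 5 a_0 = 0  ->  2 a_2 = -5 a_0 = -15  ->  a_2 = -15/2
  x^1: 6 a_3 + 5 a_1 = 0  ->  6 a_3 = -5 a_1 = 5  ->  a_3 = 5/6
  x^2: 12 a_4 + 5 a_2 = 0  ->  12 a_4 = -5 a_2 = 75/2  ->  a_4 = 25/8
  x^3: 20 a_5 + 5 a_3 = 0  ->  20 a_5 = -5 a_3 = -25/6  ->  a_5 = -5/24
Truncated series: y(x) = 3 - x - (15/2) x^2 + (5/6) x^3 + (25/8) x^4 - (5/24) x^5 + O(x^6).

a_0 = 3; a_1 = -1; a_2 = -15/2; a_3 = 5/6; a_4 = 25/8; a_5 = -5/24


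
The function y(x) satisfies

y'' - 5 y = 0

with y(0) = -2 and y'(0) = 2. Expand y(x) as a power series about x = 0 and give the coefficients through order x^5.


Ansatz: y(x) = sum_{n>=0} a_n x^n, so y'(x) = sum_{n>=1} n a_n x^(n-1) and y''(x) = sum_{n>=2} n(n-1) a_n x^(n-2).
Substitute into P(x) y'' + Q(x) y' + R(x) y = 0 with P(x) = 1, Q(x) = 0, R(x) = -5, and match powers of x.
Initial conditions: a_0 = -2, a_1 = 2.
Setting the coefficient of each power of x to zero and solving order by order (substituting the coefficients already found):
  x^0: 2 a_2 - 5 a_0 = 0  ->  2 a_2 = 5 a_0 = -10  ->  a_2 = -5
  x^1: 6 a_3 - 5 a_1 = 0  ->  6 a_3 = 5 a_1 = 10  ->  a_3 = 5/3
  x^2: 12 a_4 - 5 a_2 = 0  ->  12 a_4 = 5 a_2 = -25  ->  a_4 = -25/12
  x^3: 20 a_5 - 5 a_3 = 0  ->  20 a_5 = 5 a_3 = 25/3  ->  a_5 = 5/12
Truncated series: y(x) = -2 + 2 x - 5 x^2 + (5/3) x^3 - (25/12) x^4 + (5/12) x^5 + O(x^6).

a_0 = -2; a_1 = 2; a_2 = -5; a_3 = 5/3; a_4 = -25/12; a_5 = 5/12


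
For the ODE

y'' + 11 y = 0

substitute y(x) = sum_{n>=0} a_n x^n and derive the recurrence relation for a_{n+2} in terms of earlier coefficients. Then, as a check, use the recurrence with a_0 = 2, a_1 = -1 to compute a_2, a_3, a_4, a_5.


Substitute y = sum_n a_n x^n into y'' + (const) y = 0.
y''(x) = sum_{n>=0} (n+2)(n+1) a_{n+2} x^n.
The ODE becomes sum_n [(n+2)(n+1) a_{n+2} + 11 a_n] x^n = 0.
Setting each coefficient to zero gives the recurrence:
  (n+2)(n+1) a_{n+2} + 11 a_n = 0,
  a_{n+2} = -11 / ((n+1)(n+2)) a_n.

Check with a_0 = 2, a_1 = -1 (apply the recurrence for n = 0, 1, 2, 3): a_0 = 2, a_1 = -1, a_2 = -11, a_3 = 11/6, a_4 = 121/12, a_5 = -121/120.

a_{n+2} = -11/((n+1)(n+2)) * a_n; check: a_0 = 2, a_1 = -1, a_2 = -11, a_3 = 11/6, a_4 = 121/12, a_5 = -121/120


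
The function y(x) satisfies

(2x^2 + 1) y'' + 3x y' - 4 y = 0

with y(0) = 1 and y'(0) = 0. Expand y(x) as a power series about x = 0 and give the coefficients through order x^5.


Ansatz: y(x) = sum_{n>=0} a_n x^n, so y'(x) = sum_{n>=1} n a_n x^(n-1) and y''(x) = sum_{n>=2} n(n-1) a_n x^(n-2).
Substitute into P(x) y'' + Q(x) y' + R(x) y = 0 with P(x) = 2x^2 + 1, Q(x) = 3x, R(x) = -4, and match powers of x.
Initial conditions: a_0 = 1, a_1 = 0.
Setting the coefficient of each power of x to zero and solving order by order (substituting the coefficients already found):
  x^0: 2 a_2 - 4 a_0 = 0  ->  2 a_2 = 4 a_0 = 4  ->  a_2 = 2
  x^1: 6 a_3 - a_1 = 0  ->  6 a_3 = a_1 = 0  ->  a_3 = 0
  x^2: 12 a_4 + 6 a_2 = 0  ->  12 a_4 = -6 a_2 = -12  ->  a_4 = -1
  x^3: 20 a_5 + 17 a_3 = 0  ->  20 a_5 = -17 a_3 = 0  ->  a_5 = 0
Truncated series: y(x) = 1 + 2 x^2 - x^4 + O(x^6).

a_0 = 1; a_1 = 0; a_2 = 2; a_3 = 0; a_4 = -1; a_5 = 0


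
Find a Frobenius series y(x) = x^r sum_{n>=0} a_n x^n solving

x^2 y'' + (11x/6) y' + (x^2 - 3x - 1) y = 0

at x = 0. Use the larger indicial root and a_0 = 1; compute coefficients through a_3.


Write in Frobenius form y'' + (p(x)/x) y' + (q(x)/x^2) y = 0:
  p(x) = 11/6,  q(x) = x^2 - 3x - 1.
Indicial equation: r(r-1) + (11/6) r + (-1) = 0 -> roots r_1 = 2/3, r_2 = -3/2.
Take r = r_1 = 2/3. Let y(x) = x^r sum_{n>=0} a_n x^n with a_0 = 1.
Substitute y = x^r sum a_n x^n and match x^{r+n}. The recurrence is
  D(n) a_n - 3 a_{n-1} + 1 a_{n-2} = 0,  where D(n) = (r+n)(r+n-1) + (11/6)(r+n) + (-1).
  a_n = [3 a_{n-1} - 1 a_{n-2}] / D(n).
Since the indicial polynomial factors as (r - r_1)(r - r_2), D(n) = (r_1 + n - r_1)(r_1 + n - r_2) = n(n + 13/6).
Evaluating step by step (a_0 = 1):
  n = 1: D(1) = 1(1 + 13/6) = 19/6; numerator = 3(1) = 3; a_1 = (3)/(19/6) = 18/19
  n = 2: D(2) = 2(2 + 13/6) = 25/3; numerator = 3(18/19) - 1(1) = 35/19; a_2 = (35/19)/(25/3) = 21/95
  n = 3: D(3) = 3(3 + 13/6) = 31/2; numerator = 3(21/95) - 1(18/19) = -27/95; a_3 = (-27/95)/(31/2) = -54/2945

r = 2/3; a_0 = 1; a_1 = 18/19; a_2 = 21/95; a_3 = -54/2945


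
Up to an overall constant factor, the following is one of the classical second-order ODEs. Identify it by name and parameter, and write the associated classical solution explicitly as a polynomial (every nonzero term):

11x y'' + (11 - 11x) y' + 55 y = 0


All three coefficients share the factor 11; dividing through by 11 gives  x y'' + (1 - x) y' + 5 y = 0.
This matches the Laguerre equation x y'' + (1 - x) y' + n y = 0 with n = 5; the polynomial solution is L_5(x).
With y = sum_k a_k x^k, matching x^k gives (k+1)k a_{k+1} + (k+1) a_{k+1} - k a_k + n a_k = 0, i.e. (k+1)^2 a_{k+1} = (k - n) a_k = (k - 5) a_k. The right side vanishes at k = 5, so the series terminates at degree 5.
Standard normalization L_n(0) = 1 gives a_0 = 1. Work upward with a_{k+1} = (k - 5) a_k / (k+1)^2:
  a_1 = (0 - 5)(1) / 1^2 = -5/1 = -5
  a_2 = (1 - 5)(-5) / 2^2 = 20/4 = 5
  a_3 = (2 - 5)(5) / 3^2 = -15/9 = -5/3
  a_4 = (3 - 5)(-5/3) / 4^2 = (10/3)/16 = 5/24
  a_5 = (4 - 5)(5/24) / 5^2 = (-5/24)/25 = -1/120
Hence L_5(x) = -x^5/120 + 5 x^4/24 - 5 x^3/3 + 5 x^2 - 5 x + 1.

L_5(x); series = -x^5/120 + 5 x^4/24 - 5 x^3/3 + 5 x^2 - 5 x + 1


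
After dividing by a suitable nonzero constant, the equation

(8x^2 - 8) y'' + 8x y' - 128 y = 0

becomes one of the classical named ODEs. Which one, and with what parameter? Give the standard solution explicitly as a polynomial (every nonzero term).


All three coefficients share the factor -8; dividing through by -8 gives  (1 - x^2) y'' - x y' + 16 y = 0.
This matches the Chebyshev equation (1 - x^2) y'' - x y' + n^2 y = 0 (note the -x y' term, not -2x y') with n^2 = 16, so n = 4; the polynomial solution is T_4(x).
With y = sum_k a_k x^k, matching x^k gives (k+2)(k+1) a_{k+2} = (k^2 - n^2) a_k = (k - 4)(k + 4) a_k. The right side vanishes at k = 4, so the series with the parity of 4 terminates at degree 4.
Standard normalization: leading coefficient of T_n is 2^(n-1), so a_4 = 2^3 = 8. Work downward with a_k = (k+1)(k+2) a_{k+2} / ((k - 4)(k + 4)):
  a_2 = (3)(4)(8) / ((2 - 4)(2 + 4)) = 96/(-12) = -8
  a_0 = (1)(2)(-8) / ((0 - 4)(0 + 4)) = -16/(-16) = 1
Hence T_4(x) = 8 x^4 - 8 x^2 + 1.

T_4(x); series = 8 x^4 - 8 x^2 + 1


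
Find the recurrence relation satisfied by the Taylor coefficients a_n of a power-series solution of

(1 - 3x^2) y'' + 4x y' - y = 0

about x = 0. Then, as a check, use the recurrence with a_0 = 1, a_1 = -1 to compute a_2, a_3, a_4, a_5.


Substitute y = sum_n a_n x^n.
(1 - 3 x^2) y'' contributes (n+2)(n+1) a_{n+2} - 3 n(n-1) a_n at x^n.
4 x y'(x) contributes 4 n a_n at x^n.
-y(x) contributes -1 a_n at x^n.
Matching x^n: (n+2)(n+1) a_{n+2} + (-3 n(n-1) + 4 n - 1) a_n = 0.
Thus a_{n+2} = (3 n(n-1) - 4 n + 1) / ((n+1)(n+2)) * a_n.

Check with a_0 = 1, a_1 = -1 (apply the recurrence for n = 0, 1, 2, 3): a_0 = 1, a_1 = -1, a_2 = 1/2, a_3 = 1/2, a_4 = -1/24, a_5 = 7/40.

a_(n+2) = (3 n(n-1) - 4 n + 1) / ((n+1)(n+2)) * a_n; check: a_0 = 1, a_1 = -1, a_2 = 1/2, a_3 = 1/2, a_4 = -1/24, a_5 = 7/40


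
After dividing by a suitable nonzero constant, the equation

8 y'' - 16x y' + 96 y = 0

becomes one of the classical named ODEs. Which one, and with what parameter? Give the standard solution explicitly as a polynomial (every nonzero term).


All three coefficients share the factor 8; dividing through by 8 gives  y'' - 2x y' + 12 y = 0.
This matches the Hermite equation y'' - 2x y' + 2n y = 0 with 2n = 12, so n = 6; the polynomial solution is H_6(x).
With y = sum_k a_k x^k, matching x^k gives (k+2)(k+1) a_{k+2} = 2(k - n) a_k = 2(k - 6) a_k. The right side vanishes at k = 6, so the series with the parity of 6 terminates at degree 6.
Standard normalization: leading coefficient of H_n is 2^n, so a_6 = 2^6 = 64. Work downward with a_k = (k+1)(k+2) a_{k+2} / (2(k - n)):
  a_4 = (5)(6)(64) / (2(4 - 6)) = 1920/(-4) = -480
  a_2 = (3)(4)(-480) / (2(2 - 6)) = -5760/(-8) = 720
  a_0 = (1)(2)(720) / (2(0 - 6)) = 1440/(-12) = -120
Hence H_6(x) = 64 x^6 - 480 x^4 + 720 x^2 - 120.

H_6(x); series = 64 x^6 - 480 x^4 + 720 x^2 - 120


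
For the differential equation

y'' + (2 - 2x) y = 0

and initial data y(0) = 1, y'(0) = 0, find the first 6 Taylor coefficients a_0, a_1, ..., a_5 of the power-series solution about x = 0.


Ansatz: y(x) = sum_{n>=0} a_n x^n, so y'(x) = sum_{n>=1} n a_n x^(n-1) and y''(x) = sum_{n>=2} n(n-1) a_n x^(n-2).
Substitute into P(x) y'' + Q(x) y' + R(x) y = 0 with P(x) = 1, Q(x) = 0, R(x) = 2 - 2x, and match powers of x.
Initial conditions: a_0 = 1, a_1 = 0.
Setting the coefficient of each power of x to zero and solving order by order (substituting the coefficients already found):
  x^0: 2 a_2 + 2 a_0 = 0  ->  2 a_2 = -2 a_0 = -2  ->  a_2 = -1
  x^1: 6 a_3 + 2 a_1 - 2 a_0 = 0  ->  6 a_3 = -2 a_1 + 2 a_0 = 2  ->  a_3 = 1/3
  x^2: 12 a_4 + 2 a_2 - 2 a_1 = 0  ->  12 a_4 = -2 a_2 + 2 a_1 = 2  ->  a_4 = 1/6
  x^3: 20 a_5 + 2 a_3 - 2 a_2 = 0  ->  20 a_5 = -2 a_3 + 2 a_2 = -8/3  ->  a_5 = -2/15
Truncated series: y(x) = 1 - x^2 + (1/3) x^3 + (1/6) x^4 - (2/15) x^5 + O(x^6).

a_0 = 1; a_1 = 0; a_2 = -1; a_3 = 1/3; a_4 = 1/6; a_5 = -2/15


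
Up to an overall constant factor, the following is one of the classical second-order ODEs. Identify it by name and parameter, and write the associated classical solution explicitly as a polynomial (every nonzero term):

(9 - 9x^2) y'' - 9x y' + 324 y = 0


All three coefficients share the factor 9; dividing through by 9 gives  (1 - x^2) y'' - x y' + 36 y = 0.
This matches the Chebyshev equation (1 - x^2) y'' - x y' + n^2 y = 0 (note the -x y' term, not -2x y') with n^2 = 36, so n = 6; the polynomial solution is T_6(x).
With y = sum_k a_k x^k, matching x^k gives (k+2)(k+1) a_{k+2} = (k^2 - n^2) a_k = (k - 6)(k + 6) a_k. The right side vanishes at k = 6, so the series with the parity of 6 terminates at degree 6.
Standard normalization: leading coefficient of T_n is 2^(n-1), so a_6 = 2^5 = 32. Work downward with a_k = (k+1)(k+2) a_{k+2} / ((k - 6)(k + 6)):
  a_4 = (5)(6)(32) / ((4 - 6)(4 + 6)) = 960/(-20) = -48
  a_2 = (3)(4)(-48) / ((2 - 6)(2 + 6)) = -576/(-32) = 18
  a_0 = (1)(2)(18) / ((0 - 6)(0 + 6)) = 36/(-36) = -1
Hence T_6(x) = 32 x^6 - 48 x^4 + 18 x^2 - 1.

T_6(x); series = 32 x^6 - 48 x^4 + 18 x^2 - 1


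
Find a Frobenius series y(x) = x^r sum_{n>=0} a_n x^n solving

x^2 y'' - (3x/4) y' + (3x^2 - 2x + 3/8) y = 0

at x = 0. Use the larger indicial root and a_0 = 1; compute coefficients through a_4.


Write in Frobenius form y'' + (p(x)/x) y' + (q(x)/x^2) y = 0:
  p(x) = -3/4,  q(x) = 3x^2 - 2x + 3/8.
Indicial equation: r(r-1) + (-3/4) r + (3/8) = 0 -> roots r_1 = 3/2, r_2 = 1/4.
Take r = r_1 = 3/2. Let y(x) = x^r sum_{n>=0} a_n x^n with a_0 = 1.
Substitute y = x^r sum a_n x^n and match x^{r+n}. The recurrence is
  D(n) a_n - 2 a_{n-1} + 3 a_{n-2} = 0,  where D(n) = (r+n)(r+n-1) + (-3/4)(r+n) + (3/8).
  a_n = [2 a_{n-1} - 3 a_{n-2}] / D(n).
Since the indicial polynomial factors as (r - r_1)(r - r_2), D(n) = (r_1 + n - r_1)(r_1 + n - r_2) = n(n + 5/4).
Evaluating step by step (a_0 = 1):
  n = 1: D(1) = 1(1 + 5/4) = 9/4; numerator = 2(1) = 2; a_1 = (2)/(9/4) = 8/9
  n = 2: D(2) = 2(2 + 5/4) = 13/2; numerator = 2(8/9) - 3(1) = -11/9; a_2 = (-11/9)/(13/2) = -22/117
  n = 3: D(3) = 3(3 + 5/4) = 51/4; numerator = 2(-22/117) - 3(8/9) = -356/117; a_3 = (-356/117)/(51/4) = -1424/5967
  n = 4: D(4) = 4(4 + 5/4) = 21; numerator = 2(-1424/5967) - 3(-22/117) = 518/5967; a_4 = (518/5967)/(21) = 74/17901

r = 3/2; a_0 = 1; a_1 = 8/9; a_2 = -22/117; a_3 = -1424/5967; a_4 = 74/17901


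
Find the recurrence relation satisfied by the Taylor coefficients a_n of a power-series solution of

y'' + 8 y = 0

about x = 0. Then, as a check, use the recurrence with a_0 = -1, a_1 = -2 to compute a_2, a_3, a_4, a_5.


Substitute y = sum_n a_n x^n into y'' + (const) y = 0.
y''(x) = sum_{n>=0} (n+2)(n+1) a_{n+2} x^n.
The ODE becomes sum_n [(n+2)(n+1) a_{n+2} + 8 a_n] x^n = 0.
Setting each coefficient to zero gives the recurrence:
  (n+2)(n+1) a_{n+2} + 8 a_n = 0,
  a_{n+2} = -8 / ((n+1)(n+2)) a_n.

Check with a_0 = -1, a_1 = -2 (apply the recurrence for n = 0, 1, 2, 3): a_0 = -1, a_1 = -2, a_2 = 4, a_3 = 8/3, a_4 = -8/3, a_5 = -16/15.

a_{n+2} = -8/((n+1)(n+2)) * a_n; check: a_0 = -1, a_1 = -2, a_2 = 4, a_3 = 8/3, a_4 = -8/3, a_5 = -16/15


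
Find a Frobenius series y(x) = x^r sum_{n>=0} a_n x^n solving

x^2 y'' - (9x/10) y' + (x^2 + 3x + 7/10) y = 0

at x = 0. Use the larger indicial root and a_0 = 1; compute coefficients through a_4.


Write in Frobenius form y'' + (p(x)/x) y' + (q(x)/x^2) y = 0:
  p(x) = -9/10,  q(x) = x^2 + 3x + 7/10.
Indicial equation: r(r-1) + (-9/10) r + (7/10) = 0 -> roots r_1 = 7/5, r_2 = 1/2.
Take r = r_1 = 7/5. Let y(x) = x^r sum_{n>=0} a_n x^n with a_0 = 1.
Substitute y = x^r sum a_n x^n and match x^{r+n}. The recurrence is
  D(n) a_n + 3 a_{n-1} + 1 a_{n-2} = 0,  where D(n) = (r+n)(r+n-1) + (-9/10)(r+n) + (7/10).
  a_n = [-3 a_{n-1} - 1 a_{n-2}] / D(n).
Since the indicial polynomial factors as (r - r_1)(r - r_2), D(n) = (r_1 + n - r_1)(r_1 + n - r_2) = n(n + 9/10).
Evaluating step by step (a_0 = 1):
  n = 1: D(1) = 1(1 + 9/10) = 19/10; numerator = -3(1) = -3; a_1 = (-3)/(19/10) = -30/19
  n = 2: D(2) = 2(2 + 9/10) = 29/5; numerator = -3(-30/19) - 1(1) = 71/19; a_2 = (71/19)/(29/5) = 355/551
  n = 3: D(3) = 3(3 + 9/10) = 117/10; numerator = -3(355/551) - 1(-30/19) = -195/551; a_3 = (-195/551)/(117/10) = -50/1653
  n = 4: D(4) = 4(4 + 9/10) = 98/5; numerator = -3(-50/1653) - 1(355/551) = -305/551; a_4 = (-305/551)/(98/5) = -1525/53998

r = 7/5; a_0 = 1; a_1 = -30/19; a_2 = 355/551; a_3 = -50/1653; a_4 = -1525/53998


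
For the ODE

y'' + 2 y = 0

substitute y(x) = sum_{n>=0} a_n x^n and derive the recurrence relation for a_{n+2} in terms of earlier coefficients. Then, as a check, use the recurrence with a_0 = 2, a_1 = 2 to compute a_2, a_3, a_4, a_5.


Substitute y = sum_n a_n x^n into y'' + (const) y = 0.
y''(x) = sum_{n>=0} (n+2)(n+1) a_{n+2} x^n.
The ODE becomes sum_n [(n+2)(n+1) a_{n+2} + 2 a_n] x^n = 0.
Setting each coefficient to zero gives the recurrence:
  (n+2)(n+1) a_{n+2} + 2 a_n = 0,
  a_{n+2} = -2 / ((n+1)(n+2)) a_n.

Check with a_0 = 2, a_1 = 2 (apply the recurrence for n = 0, 1, 2, 3): a_0 = 2, a_1 = 2, a_2 = -2, a_3 = -2/3, a_4 = 1/3, a_5 = 1/15.

a_{n+2} = -2/((n+1)(n+2)) * a_n; check: a_0 = 2, a_1 = 2, a_2 = -2, a_3 = -2/3, a_4 = 1/3, a_5 = 1/15


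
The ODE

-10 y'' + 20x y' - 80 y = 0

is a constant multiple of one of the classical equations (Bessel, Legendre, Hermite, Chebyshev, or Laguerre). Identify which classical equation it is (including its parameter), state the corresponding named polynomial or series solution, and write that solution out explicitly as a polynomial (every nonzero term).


All three coefficients share the factor -10; dividing through by -10 gives  y'' - 2x y' + 8 y = 0.
This matches the Hermite equation y'' - 2x y' + 2n y = 0 with 2n = 8, so n = 4; the polynomial solution is H_4(x).
With y = sum_k a_k x^k, matching x^k gives (k+2)(k+1) a_{k+2} = 2(k - n) a_k = 2(k - 4) a_k. The right side vanishes at k = 4, so the series with the parity of 4 terminates at degree 4.
Standard normalization: leading coefficient of H_n is 2^n, so a_4 = 2^4 = 16. Work downward with a_k = (k+1)(k+2) a_{k+2} / (2(k - n)):
  a_2 = (3)(4)(16) / (2(2 - 4)) = 192/(-4) = -48
  a_0 = (1)(2)(-48) / (2(0 - 4)) = -96/(-8) = 12
Hence H_4(x) = 16 x^4 - 48 x^2 + 12.

H_4(x); series = 16 x^4 - 48 x^2 + 12


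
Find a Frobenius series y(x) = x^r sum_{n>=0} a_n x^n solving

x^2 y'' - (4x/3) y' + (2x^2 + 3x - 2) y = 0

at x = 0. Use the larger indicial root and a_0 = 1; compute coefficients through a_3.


Write in Frobenius form y'' + (p(x)/x) y' + (q(x)/x^2) y = 0:
  p(x) = -4/3,  q(x) = 2x^2 + 3x - 2.
Indicial equation: r(r-1) + (-4/3) r + (-2) = 0 -> roots r_1 = 3, r_2 = -2/3.
Take r = r_1 = 3. Let y(x) = x^r sum_{n>=0} a_n x^n with a_0 = 1.
Substitute y = x^r sum a_n x^n and match x^{r+n}. The recurrence is
  D(n) a_n + 3 a_{n-1} + 2 a_{n-2} = 0,  where D(n) = (r+n)(r+n-1) + (-4/3)(r+n) + (-2).
  a_n = [-3 a_{n-1} - 2 a_{n-2}] / D(n).
Since the indicial polynomial factors as (r - r_1)(r - r_2), D(n) = (r_1 + n - r_1)(r_1 + n - r_2) = n(n + 11/3).
Evaluating step by step (a_0 = 1):
  n = 1: D(1) = 1(1 + 11/3) = 14/3; numerator = -3(1) = -3; a_1 = (-3)/(14/3) = -9/14
  n = 2: D(2) = 2(2 + 11/3) = 34/3; numerator = -3(-9/14) - 2(1) = -1/14; a_2 = (-1/14)/(34/3) = -3/476
  n = 3: D(3) = 3(3 + 11/3) = 20; numerator = -3(-3/476) - 2(-9/14) = 621/476; a_3 = (621/476)/(20) = 621/9520

r = 3; a_0 = 1; a_1 = -9/14; a_2 = -3/476; a_3 = 621/9520


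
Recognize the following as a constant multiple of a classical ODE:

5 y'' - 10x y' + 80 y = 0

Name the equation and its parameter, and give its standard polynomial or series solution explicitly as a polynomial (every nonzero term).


All three coefficients share the factor 5; dividing through by 5 gives  y'' - 2x y' + 16 y = 0.
This matches the Hermite equation y'' - 2x y' + 2n y = 0 with 2n = 16, so n = 8; the polynomial solution is H_8(x).
With y = sum_k a_k x^k, matching x^k gives (k+2)(k+1) a_{k+2} = 2(k - n) a_k = 2(k - 8) a_k. The right side vanishes at k = 8, so the series with the parity of 8 terminates at degree 8.
Standard normalization: leading coefficient of H_n is 2^n, so a_8 = 2^8 = 256. Work downward with a_k = (k+1)(k+2) a_{k+2} / (2(k - n)):
  a_6 = (7)(8)(256) / (2(6 - 8)) = 14336/(-4) = -3584
  a_4 = (5)(6)(-3584) / (2(4 - 8)) = -107520/(-8) = 13440
  a_2 = (3)(4)(13440) / (2(2 - 8)) = 161280/(-12) = -13440
  a_0 = (1)(2)(-13440) / (2(0 - 8)) = -26880/(-16) = 1680
Hence H_8(x) = 256 x^8 - 3584 x^6 + 13440 x^4 - 13440 x^2 + 1680.

H_8(x); series = 256 x^8 - 3584 x^6 + 13440 x^4 - 13440 x^2 + 1680


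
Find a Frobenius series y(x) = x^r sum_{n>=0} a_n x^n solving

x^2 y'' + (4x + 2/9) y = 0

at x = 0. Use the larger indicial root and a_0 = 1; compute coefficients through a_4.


Write in Frobenius form y'' + (p(x)/x) y' + (q(x)/x^2) y = 0:
  p(x) = 0,  q(x) = 4x + 2/9.
Indicial equation: r(r-1) + (0) r + (2/9) = 0 -> roots r_1 = 2/3, r_2 = 1/3.
Take r = r_1 = 2/3. Let y(x) = x^r sum_{n>=0} a_n x^n with a_0 = 1.
Substitute y = x^r sum a_n x^n and match x^{r+n}. The recurrence is
  D(n) a_n + 4 a_{n-1} = 0,  where D(n) = (r+n)(r+n-1) + (0)(r+n) + (2/9).
  a_n = -4 / D(n) * a_{n-1}.
Since the indicial polynomial factors as (r - r_1)(r - r_2), D(n) = (r_1 + n - r_1)(r_1 + n - r_2) = n(n + 1/3).
Evaluating step by step (a_0 = 1):
  n = 1: D(1) = 1(1 + 1/3) = 4/3; numerator = -4(1) = -4; a_1 = (-4)/(4/3) = -3
  n = 2: D(2) = 2(2 + 1/3) = 14/3; numerator = -4(-3) = 12; a_2 = (12)/(14/3) = 18/7
  n = 3: D(3) = 3(3 + 1/3) = 10; numerator = -4(18/7) = -72/7; a_3 = (-72/7)/(10) = -36/35
  n = 4: D(4) = 4(4 + 1/3) = 52/3; numerator = -4(-36/35) = 144/35; a_4 = (144/35)/(52/3) = 108/455

r = 2/3; a_0 = 1; a_1 = -3; a_2 = 18/7; a_3 = -36/35; a_4 = 108/455


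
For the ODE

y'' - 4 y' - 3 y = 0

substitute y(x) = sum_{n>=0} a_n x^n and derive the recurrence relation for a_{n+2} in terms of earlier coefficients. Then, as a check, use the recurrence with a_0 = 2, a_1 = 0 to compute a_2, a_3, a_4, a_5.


Substitute y = sum_n a_n x^n.
y''(x) has coefficient (n+2)(n+1) a_{n+2} at x^n;
-4 y'(x) has coefficient -4 (n+1) a_{n+1} at x^n;
-3 y(x) has coefficient -3 a_n at x^n.
Matching x^n: (n+2)(n+1) a_{n+2} - 4 (n+1) a_{n+1} - 3 a_n = 0.
Thus a_{n+2} = [4 (n+1) a_{n+1} + 3 a_n] / ((n+1)(n+2)).

Check with a_0 = 2, a_1 = 0 (apply the recurrence for n = 0, 1, 2, 3): a_0 = 2, a_1 = 0, a_2 = 3, a_3 = 4, a_4 = 19/4, a_5 = 22/5.

a_(n+2) = [4 (n+1) a_(n+1) + 3 a_n] / ((n+1)(n+2)); check: a_0 = 2, a_1 = 0, a_2 = 3, a_3 = 4, a_4 = 19/4, a_5 = 22/5


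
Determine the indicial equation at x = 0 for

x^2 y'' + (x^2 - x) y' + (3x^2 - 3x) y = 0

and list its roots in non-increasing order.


Divide by x^2 to reach normal form y'' + P_1(x) y' + P_2(x) y = 0 with P_1(x) = 1 - 1/x and P_2(x) = 3 - 3/x.
x = 0 is a singular point because the y'-coefficient 1 - 1/x has a pole at x = 0 and the y-coefficient 3 - 3/x has a pole at x = 0.
It is a regular singular point because x P_1(x) = p(x) = x - 1 and x^2 P_2(x) = q(x) = 3x^2 - 3x are polynomials, hence analytic at x = 0.
p(0) = -1,  q(0) = 0.
Indicial equation: r(r-1) + p(0) r + q(0) = 0, i.e. r^2 + (p(0) - 1) r + q(0) = 0, i.e. r^2 - 2 r = 0.
Discriminant: (-2)^2 - 4(0) = 4, so r = (2 ± 2)/2.
Solving: r_1 = 2, r_2 = 0.

indicial: r^2 - 2 r = 0; roots r_1 = 2, r_2 = 0


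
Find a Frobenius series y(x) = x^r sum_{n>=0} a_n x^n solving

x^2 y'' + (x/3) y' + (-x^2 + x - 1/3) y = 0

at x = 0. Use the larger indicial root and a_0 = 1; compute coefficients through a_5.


Write in Frobenius form y'' + (p(x)/x) y' + (q(x)/x^2) y = 0:
  p(x) = 1/3,  q(x) = -x^2 + x - 1/3.
Indicial equation: r(r-1) + (1/3) r + (-1/3) = 0 -> roots r_1 = 1, r_2 = -1/3.
Take r = r_1 = 1. Let y(x) = x^r sum_{n>=0} a_n x^n with a_0 = 1.
Substitute y = x^r sum a_n x^n and match x^{r+n}. The recurrence is
  D(n) a_n + 1 a_{n-1} - 1 a_{n-2} = 0,  where D(n) = (r+n)(r+n-1) + (1/3)(r+n) + (-1/3).
  a_n = [-1 a_{n-1} + 1 a_{n-2}] / D(n).
Since the indicial polynomial factors as (r - r_1)(r - r_2), D(n) = (r_1 + n - r_1)(r_1 + n - r_2) = n(n + 4/3).
Evaluating step by step (a_0 = 1):
  n = 1: D(1) = 1(1 + 4/3) = 7/3; numerator = -1(1) = -1; a_1 = (-1)/(7/3) = -3/7
  n = 2: D(2) = 2(2 + 4/3) = 20/3; numerator = -1(-3/7) + 1(1) = 10/7; a_2 = (10/7)/(20/3) = 3/14
  n = 3: D(3) = 3(3 + 4/3) = 13; numerator = -1(3/14) + 1(-3/7) = -9/14; a_3 = (-9/14)/(13) = -9/182
  n = 4: D(4) = 4(4 + 4/3) = 64/3; numerator = -1(-9/182) + 1(3/14) = 24/91; a_4 = (24/91)/(64/3) = 9/728
  n = 5: D(5) = 5(5 + 4/3) = 95/3; numerator = -1(9/728) + 1(-9/182) = -45/728; a_5 = (-45/728)/(95/3) = -27/13832

r = 1; a_0 = 1; a_1 = -3/7; a_2 = 3/14; a_3 = -9/182; a_4 = 9/728; a_5 = -27/13832


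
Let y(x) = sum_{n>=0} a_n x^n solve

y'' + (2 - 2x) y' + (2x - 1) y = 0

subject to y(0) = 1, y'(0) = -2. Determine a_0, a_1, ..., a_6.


Ansatz: y(x) = sum_{n>=0} a_n x^n, so y'(x) = sum_{n>=1} n a_n x^(n-1) and y''(x) = sum_{n>=2} n(n-1) a_n x^(n-2).
Substitute into P(x) y'' + Q(x) y' + R(x) y = 0 with P(x) = 1, Q(x) = 2 - 2x, R(x) = 2x - 1, and match powers of x.
Initial conditions: a_0 = 1, a_1 = -2.
Setting the coefficient of each power of x to zero and solving order by order (substituting the coefficients already found):
  x^0: 2 a_2 + 2 a_1 - a_0 = 0  ->  2 a_2 = -2 a_1 + a_0 = 5  ->  a_2 = 5/2
  x^1: 6 a_3 + 4 a_2 - 3 a_1 + 2 a_0 = 0  ->  6 a_3 = -4 a_2 + 3 a_1 - 2 a_0 = -18  ->  a_3 = -3
  x^2: 12 a_4 + 6 a_3 - 5 a_2 + 2 a_1 = 0  ->  12 a_4 = -6 a_3 + 5 a_2 - 2 a_1 = 69/2  ->  a_4 = 23/8
  x^3: 20 a_5 + 8 a_4 - 7 a_3 + 2 a_2 = 0  ->  20 a_5 = -8 a_4 + 7 a_3 - 2 a_2 = -49  ->  a_5 = -49/20
  x^4: 30 a_6 + 10 a_5 - 9 a_4 + 2 a_3 = 0  ->  30 a_6 = -10 a_5 + 9 a_4 - 2 a_3 = 451/8  ->  a_6 = 451/240
Truncated series: y(x) = 1 - 2 x + (5/2) x^2 - 3 x^3 + (23/8) x^4 - (49/20) x^5 + (451/240) x^6 + O(x^7).

a_0 = 1; a_1 = -2; a_2 = 5/2; a_3 = -3; a_4 = 23/8; a_5 = -49/20; a_6 = 451/240


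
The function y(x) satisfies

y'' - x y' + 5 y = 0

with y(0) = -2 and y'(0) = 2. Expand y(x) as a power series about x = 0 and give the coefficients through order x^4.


Ansatz: y(x) = sum_{n>=0} a_n x^n, so y'(x) = sum_{n>=1} n a_n x^(n-1) and y''(x) = sum_{n>=2} n(n-1) a_n x^(n-2).
Substitute into P(x) y'' + Q(x) y' + R(x) y = 0 with P(x) = 1, Q(x) = -x, R(x) = 5, and match powers of x.
Initial conditions: a_0 = -2, a_1 = 2.
Setting the coefficient of each power of x to zero and solving order by order (substituting the coefficients already found):
  x^0: 2 a_2 + 5 a_0 = 0  ->  2 a_2 = -5 a_0 = 10  ->  a_2 = 5
  x^1: 6 a_3 + 4 a_1 = 0  ->  6 a_3 = -4 a_1 = -8  ->  a_3 = -4/3
  x^2: 12 a_4 + 3 a_2 = 0  ->  12 a_4 = -3 a_2 = -15  ->  a_4 = -5/4
Truncated series: y(x) = -2 + 2 x + 5 x^2 - (4/3) x^3 - (5/4) x^4 + O(x^5).

a_0 = -2; a_1 = 2; a_2 = 5; a_3 = -4/3; a_4 = -5/4


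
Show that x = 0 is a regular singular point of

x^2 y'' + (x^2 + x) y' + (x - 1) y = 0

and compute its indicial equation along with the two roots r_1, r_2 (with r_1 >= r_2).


Divide by x^2 to reach normal form y'' + P_1(x) y' + P_2(x) y = 0 with P_1(x) = 1 + 1/x and P_2(x) = 1/x - 1/x^2.
x = 0 is a singular point because the y'-coefficient 1 + 1/x has a pole at x = 0 and the y-coefficient 1/x - 1/x^2 has a pole at x = 0.
It is a regular singular point because x P_1(x) = p(x) = x + 1 and x^2 P_2(x) = q(x) = x - 1 are polynomials, hence analytic at x = 0.
p(0) = 1,  q(0) = -1.
Indicial equation: r(r-1) + p(0) r + q(0) = 0, i.e. r^2 + (p(0) - 1) r + q(0) = 0, i.e. r^2 - 1 = 0.
Discriminant: (0)^2 - 4(-1) = 4, so r = (0 ± 2)/2.
Solving: r_1 = 1, r_2 = -1.

indicial: r^2 - 1 = 0; roots r_1 = 1, r_2 = -1


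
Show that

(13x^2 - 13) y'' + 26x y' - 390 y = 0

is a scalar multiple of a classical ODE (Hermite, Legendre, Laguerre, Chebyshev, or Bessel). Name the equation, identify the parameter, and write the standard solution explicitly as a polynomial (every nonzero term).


All three coefficients share the factor -13; dividing through by -13 gives  (1 - x^2) y'' - 2x y' + 30 y = 0.
This matches the Legendre equation (1 - x^2) y'' - 2x y' + n(n+1) y = 0 (note the -2x y' term) with n(n+1) = 30, so n = 5; the polynomial solution is P_5(x).
With y = sum_k a_k x^k, matching x^k gives (k+2)(k+1) a_{k+2} = [k(k+1) - n(n+1)] a_k = (k - 5)(k + 6) a_k. The right side vanishes at k = 5, so the series with the parity of 5 terminates at degree 5.
Standard normalization (P_n(1) = 1): leading coefficient (2n)!/(2^n (n!)^2) = 3628800/(32*14400) = 63/8, so a_5 = 63/8. Work downward with a_k = (k+1)(k+2) a_{k+2} / ((k - 5)(k + 6)):
  a_3 = (4)(5)(63/8) / ((3 - 5)(3 + 6)) = (315/2)/(-18) = -35/4
  a_1 = (2)(3)(-35/4) / ((1 - 5)(1 + 6)) = (-105/2)/(-28) = 15/8
Hence P_5(x) = 63 x^5/8 - 35 x^3/4 + 15 x/8.

P_5(x); series = 63 x^5/8 - 35 x^3/4 + 15 x/8


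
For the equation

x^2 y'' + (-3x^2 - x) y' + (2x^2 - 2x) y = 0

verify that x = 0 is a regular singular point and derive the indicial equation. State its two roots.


Divide by x^2 to reach normal form y'' + P_1(x) y' + P_2(x) y = 0 with P_1(x) = -3 - 1/x and P_2(x) = 2 - 2/x.
x = 0 is a singular point because the y'-coefficient -3 - 1/x has a pole at x = 0 and the y-coefficient 2 - 2/x has a pole at x = 0.
It is a regular singular point because x P_1(x) = p(x) = -3x - 1 and x^2 P_2(x) = q(x) = 2x^2 - 2x are polynomials, hence analytic at x = 0.
p(0) = -1,  q(0) = 0.
Indicial equation: r(r-1) + p(0) r + q(0) = 0, i.e. r^2 + (p(0) - 1) r + q(0) = 0, i.e. r^2 - 2 r = 0.
Discriminant: (-2)^2 - 4(0) = 4, so r = (2 ± 2)/2.
Solving: r_1 = 2, r_2 = 0.

indicial: r^2 - 2 r = 0; roots r_1 = 2, r_2 = 0
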